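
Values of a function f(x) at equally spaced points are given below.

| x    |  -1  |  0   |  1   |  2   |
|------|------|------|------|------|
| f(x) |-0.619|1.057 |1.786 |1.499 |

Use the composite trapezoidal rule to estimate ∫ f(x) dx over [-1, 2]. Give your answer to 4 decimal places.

3.2830

h = 1, n = 3.
(h/2)·[y₀ + 2y₁ + 2y₂ + y₃] = 0.5·(6.566) = 3.2830.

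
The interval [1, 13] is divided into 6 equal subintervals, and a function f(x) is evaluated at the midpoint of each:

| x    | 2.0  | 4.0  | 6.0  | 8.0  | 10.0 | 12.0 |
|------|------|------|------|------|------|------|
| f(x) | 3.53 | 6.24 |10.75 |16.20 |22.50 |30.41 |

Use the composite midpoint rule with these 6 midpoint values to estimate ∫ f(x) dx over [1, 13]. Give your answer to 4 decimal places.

h = 2, n = 6.
h·[y(m₁) + y(m₂) + y(m₃) + y(m₄) + y(m₅) + y(m₆)] = 2·(89.63) = 179.2600.

179.2600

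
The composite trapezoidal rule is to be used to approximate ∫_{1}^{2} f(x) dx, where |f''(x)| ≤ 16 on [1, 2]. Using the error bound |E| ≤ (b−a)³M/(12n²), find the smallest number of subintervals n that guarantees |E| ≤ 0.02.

9

Need 16/(12n²) ≤ 0.02.
n² ≥ 16/(12·0.02) = 66.6667 ⇒ n ≥ 8.1650, so the smallest n is 9.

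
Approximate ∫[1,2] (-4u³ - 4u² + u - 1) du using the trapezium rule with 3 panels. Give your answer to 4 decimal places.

h = (2 − 1)/3 = 0.333333.
Nodes u₀,…,u₃ = 1, 1.333333, 1.666667, 2.
f(u) = -4u³ - 4u² + u - 1: f₀=-8, f₁=-16.259259, f₂=-28.962963, f₃=-47.
(h/2)·[f₀ + 2f₁ + 2f₂ + f₃] = 0.166667·(-145.444444) = -24.2407.

-24.2407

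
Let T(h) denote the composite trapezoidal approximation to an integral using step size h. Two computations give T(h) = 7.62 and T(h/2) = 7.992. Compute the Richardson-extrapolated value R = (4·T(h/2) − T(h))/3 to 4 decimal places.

R = (4·T(h/2) − T(h)) / 3 = (4·7.992 − 7.62)/3 = (24.348)/3 = 8.1160.

8.1160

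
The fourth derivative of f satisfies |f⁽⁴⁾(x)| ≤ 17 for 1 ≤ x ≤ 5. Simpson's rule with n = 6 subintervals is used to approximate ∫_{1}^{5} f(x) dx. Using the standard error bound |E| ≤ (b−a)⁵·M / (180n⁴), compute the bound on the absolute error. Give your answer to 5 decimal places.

0.07462

|E| ≤ (4)⁵·17 / (180·6⁴) = 17408/233280 = 0.07462.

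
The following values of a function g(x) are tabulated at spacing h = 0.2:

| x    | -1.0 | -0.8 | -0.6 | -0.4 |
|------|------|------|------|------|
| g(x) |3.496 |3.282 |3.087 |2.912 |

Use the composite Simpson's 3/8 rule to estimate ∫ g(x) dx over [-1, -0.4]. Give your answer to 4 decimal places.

h = 0.2, n = 3.
(3h/8)·[y₀ + 3y₁ + 3y₂ + y₃] = 0.075·(25.515) = 1.9136.

1.9136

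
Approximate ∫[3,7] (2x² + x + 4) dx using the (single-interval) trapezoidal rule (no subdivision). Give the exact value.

T = (b−a)/2 · [f(3) + f(7)] = 2·[25 + 109] = 268.

268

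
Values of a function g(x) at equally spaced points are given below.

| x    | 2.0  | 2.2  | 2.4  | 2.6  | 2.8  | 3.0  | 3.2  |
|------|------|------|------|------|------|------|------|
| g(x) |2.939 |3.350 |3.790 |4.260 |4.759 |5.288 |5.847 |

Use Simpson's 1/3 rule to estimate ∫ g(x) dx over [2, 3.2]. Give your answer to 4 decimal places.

5.1651

h = 0.2, n = 6.
(h/3)·[y₀ + 4y₁ + 2y₂ + 4y₃ + 2y₄ + 4y₅ + y₆] = 0.066667·(77.476) = 5.1651.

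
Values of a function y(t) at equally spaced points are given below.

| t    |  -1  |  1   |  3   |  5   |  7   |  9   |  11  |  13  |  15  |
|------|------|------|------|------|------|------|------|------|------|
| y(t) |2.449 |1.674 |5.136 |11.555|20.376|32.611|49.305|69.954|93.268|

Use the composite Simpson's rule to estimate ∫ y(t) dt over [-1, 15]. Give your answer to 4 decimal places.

472.3513

h = 2, n = 8.
(h/3)·[y₀ + 4y₁ + 2y₂ + 4y₃ + 2y₄ + 4y₅ + 2y₆ + 4y₇ + y₈] = 0.666667·(708.527) = 472.3513.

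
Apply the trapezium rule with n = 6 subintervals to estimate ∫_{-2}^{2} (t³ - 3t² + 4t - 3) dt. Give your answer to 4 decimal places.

h = (2 − (-2))/6 = 0.666667.
Nodes t₀,…,t₆ = -2, -1.333333, -0.666667, 0, 0.666667, 1.333333, 2.
f(t) = t³ - 3t² + 4t - 3: f₀=-31, f₁=-16.037037, f₂=-7.296296, f₃=-3, f₄=-1.370370, f₅=-0.629630, f₆=1.
(h/2)·[f₀ + 2f₁ + 2f₂ + 2f₃ + 2f₄ + 2f₅ + f₆] = 0.333333·(-86.666667) = -28.8889.

-28.8889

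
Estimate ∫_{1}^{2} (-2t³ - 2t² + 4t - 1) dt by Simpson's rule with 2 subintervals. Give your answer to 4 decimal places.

h = (2 − 1)/2 = 0.5.
Nodes t₀,…,t₂ = 1, 1.5, 2.
f(t) = -2t³ - 2t² + 4t - 1: f₀=-1, f₁=-6.25, f₂=-17.
(h/3)·[f₀ + 4f₁ + f₂] = 0.166667·(-43) = -7.1667.

-7.1667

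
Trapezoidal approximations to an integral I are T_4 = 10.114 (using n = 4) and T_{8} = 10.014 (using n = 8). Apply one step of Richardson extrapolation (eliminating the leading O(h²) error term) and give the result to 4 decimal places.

9.9807

R = (4·T_{8} − T_4) / 3 = (4·10.014 − 10.114)/3 = (29.942)/3 = 9.9807.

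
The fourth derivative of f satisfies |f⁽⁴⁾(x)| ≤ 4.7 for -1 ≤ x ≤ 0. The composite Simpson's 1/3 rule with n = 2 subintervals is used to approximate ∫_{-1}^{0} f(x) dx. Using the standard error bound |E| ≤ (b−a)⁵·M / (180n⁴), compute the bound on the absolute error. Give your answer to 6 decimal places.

|E| ≤ (1)⁵·4.7 / (180·2⁴) = 4.7/2880 = 0.001632.

0.001632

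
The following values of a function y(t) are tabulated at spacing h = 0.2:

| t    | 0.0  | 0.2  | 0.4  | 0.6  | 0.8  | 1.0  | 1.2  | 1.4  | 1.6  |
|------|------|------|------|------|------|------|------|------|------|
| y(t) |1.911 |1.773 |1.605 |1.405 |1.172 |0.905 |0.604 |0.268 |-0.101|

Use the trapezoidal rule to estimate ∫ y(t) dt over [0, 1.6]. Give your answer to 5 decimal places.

1.72740

h = 0.2, n = 8.
(h/2)·[y₀ + 2y₁ + 2y₂ + 2y₃ + 2y₄ + 2y₅ + 2y₆ + 2y₇ + y₈] = 0.1·(17.274) = 1.72740.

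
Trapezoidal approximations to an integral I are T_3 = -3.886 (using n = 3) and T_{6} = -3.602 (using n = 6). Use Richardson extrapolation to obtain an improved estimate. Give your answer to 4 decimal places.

-3.5073

R = (4·T_{6} − T_3) / 3 = (4·(-3.602) − (-3.886))/3 = (-10.522)/3 = -3.5073.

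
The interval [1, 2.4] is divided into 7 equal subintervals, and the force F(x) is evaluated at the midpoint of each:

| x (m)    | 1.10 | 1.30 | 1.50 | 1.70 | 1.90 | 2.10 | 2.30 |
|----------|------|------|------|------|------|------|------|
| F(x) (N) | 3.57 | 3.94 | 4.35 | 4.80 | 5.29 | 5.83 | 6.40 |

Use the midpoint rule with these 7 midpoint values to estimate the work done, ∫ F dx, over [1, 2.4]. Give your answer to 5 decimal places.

6.83600

h = 0.2, n = 7.
h·[y(m₁) + y(m₂) + y(m₃) + y(m₄) + y(m₅) + y(m₆) + y(m₇)] = 0.2·(34.18) = 6.83600.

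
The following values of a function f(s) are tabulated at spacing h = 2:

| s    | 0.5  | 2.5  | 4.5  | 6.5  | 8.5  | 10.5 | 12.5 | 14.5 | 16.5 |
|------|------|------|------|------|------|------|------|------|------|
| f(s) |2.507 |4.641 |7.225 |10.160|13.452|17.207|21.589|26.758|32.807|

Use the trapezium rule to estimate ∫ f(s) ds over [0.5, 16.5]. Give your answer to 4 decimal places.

237.3780

h = 2, n = 8.
(h/2)·[y₀ + 2y₁ + 2y₂ + 2y₃ + 2y₄ + 2y₅ + 2y₆ + 2y₇ + y₈] = 1·(237.378) = 237.3780.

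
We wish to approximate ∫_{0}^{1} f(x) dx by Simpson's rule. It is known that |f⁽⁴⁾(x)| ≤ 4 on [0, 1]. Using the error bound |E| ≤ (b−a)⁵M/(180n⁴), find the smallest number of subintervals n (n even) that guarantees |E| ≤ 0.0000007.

14

Need 4/(180n⁴) ≤ 0.0000007.
n⁴ ≥ 4/(180·0.0000007) = 31746 ⇒ n ≥ 13.3482, so the smallest even n is 14. (n must be even for Simpson's rule.)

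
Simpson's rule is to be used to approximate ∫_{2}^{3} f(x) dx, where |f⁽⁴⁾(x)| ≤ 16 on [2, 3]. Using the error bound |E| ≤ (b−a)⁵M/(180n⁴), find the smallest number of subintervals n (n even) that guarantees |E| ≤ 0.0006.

4

Need 16/(180n⁴) ≤ 0.0006.
n⁴ ≥ 16/(180·0.0006) = 148.148 ⇒ n ≥ 3.4888, so the smallest even n is 4. (n must be even for Simpson's rule.)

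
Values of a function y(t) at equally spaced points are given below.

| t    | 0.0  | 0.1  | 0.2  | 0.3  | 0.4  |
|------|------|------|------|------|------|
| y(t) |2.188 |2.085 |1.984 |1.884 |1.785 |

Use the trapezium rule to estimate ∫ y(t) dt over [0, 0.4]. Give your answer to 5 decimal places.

h = 0.1, n = 4.
(h/2)·[y₀ + 2y₁ + 2y₂ + 2y₃ + y₄] = 0.05·(15.879) = 0.79395.

0.79395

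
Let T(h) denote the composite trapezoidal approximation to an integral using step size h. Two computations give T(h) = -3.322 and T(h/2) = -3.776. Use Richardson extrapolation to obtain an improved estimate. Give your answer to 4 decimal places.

R = (4·T(h/2) − T(h)) / 3 = (4·(-3.776) − (-3.322))/3 = (-11.782)/3 = -3.9273.

-3.9273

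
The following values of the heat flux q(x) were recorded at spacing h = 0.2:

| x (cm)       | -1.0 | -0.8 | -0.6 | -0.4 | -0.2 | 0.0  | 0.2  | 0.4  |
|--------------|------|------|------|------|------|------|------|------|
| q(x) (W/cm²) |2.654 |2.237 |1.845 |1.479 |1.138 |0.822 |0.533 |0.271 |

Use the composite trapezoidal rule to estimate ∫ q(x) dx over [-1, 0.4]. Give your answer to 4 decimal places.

h = 0.2, n = 7.
(h/2)·[y₀ + 2y₁ + 2y₂ + 2y₃ + 2y₄ + 2y₅ + 2y₆ + y₇] = 0.1·(19.033) = 1.9033.

1.9033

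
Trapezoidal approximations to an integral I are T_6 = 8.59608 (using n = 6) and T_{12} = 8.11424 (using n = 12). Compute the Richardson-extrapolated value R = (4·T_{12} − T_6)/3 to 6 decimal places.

R = (4·T_{12} − T_6) / 3 = (4·8.11424 − 8.59608)/3 = (23.86088)/3 = 7.953627.

7.953627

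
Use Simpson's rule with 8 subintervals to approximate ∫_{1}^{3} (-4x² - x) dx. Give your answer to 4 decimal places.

-38.6667

h = (3 − 1)/8 = 0.25.
Nodes x₀,…,x₈ = 1, 1.25, 1.5, 1.75, 2, 2.25, 2.5, 2.75, 3.
f(x) = -4x² - x: f₀=-5, f₁=-7.5, f₂=-10.5, f₃=-14, f₄=-18, f₅=-22.5, f₆=-27.5, f₇=-33, f₈=-39.
(h/3)·[f₀ + 4f₁ + 2f₂ + 4f₃ + 2f₄ + 4f₅ + 2f₆ + 4f₇ + f₈] = 0.083333·(-464) = -38.6667.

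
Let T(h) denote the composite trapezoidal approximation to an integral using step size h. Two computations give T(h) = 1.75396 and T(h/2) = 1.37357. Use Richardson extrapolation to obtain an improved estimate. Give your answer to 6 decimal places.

1.246773

R = (4·T(h/2) − T(h)) / 3 = (4·1.37357 − 1.75396)/3 = (3.74032)/3 = 1.246773.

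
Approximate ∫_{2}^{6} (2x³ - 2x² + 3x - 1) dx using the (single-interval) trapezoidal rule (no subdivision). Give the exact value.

T = (b−a)/2 · [f(2) + f(6)] = 2·[13 + 377] = 780.

780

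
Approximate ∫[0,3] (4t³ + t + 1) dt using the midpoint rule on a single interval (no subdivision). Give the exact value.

M = (b−a)·f(1.5) = 3·(16) = 48.

48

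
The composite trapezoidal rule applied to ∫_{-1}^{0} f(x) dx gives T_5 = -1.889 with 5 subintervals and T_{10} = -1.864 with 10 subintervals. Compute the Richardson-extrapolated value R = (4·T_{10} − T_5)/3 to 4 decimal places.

-1.8557

R = (4·T_{10} − T_5) / 3 = (4·(-1.864) − (-1.889))/3 = (-5.567)/3 = -1.8557.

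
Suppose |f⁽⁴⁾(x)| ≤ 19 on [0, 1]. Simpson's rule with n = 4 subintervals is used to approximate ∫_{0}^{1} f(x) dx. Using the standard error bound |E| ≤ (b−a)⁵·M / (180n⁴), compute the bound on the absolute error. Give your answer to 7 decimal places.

|E| ≤ (1)⁵·19 / (180·4⁴) = 19/46080 = 0.0004123.

0.0004123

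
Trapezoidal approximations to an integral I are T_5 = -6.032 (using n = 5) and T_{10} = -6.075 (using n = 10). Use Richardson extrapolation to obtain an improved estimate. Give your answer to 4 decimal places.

-6.0893

R = (4·T_{10} − T_5) / 3 = (4·(-6.075) − (-6.032))/3 = (-18.268)/3 = -6.0893.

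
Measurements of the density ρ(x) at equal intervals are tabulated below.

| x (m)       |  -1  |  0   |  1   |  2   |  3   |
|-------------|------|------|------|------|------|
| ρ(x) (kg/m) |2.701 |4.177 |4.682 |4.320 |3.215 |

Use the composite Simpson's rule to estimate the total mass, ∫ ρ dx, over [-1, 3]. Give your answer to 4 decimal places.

h = 1, n = 4.
(h/3)·[y₀ + 4y₁ + 2y₂ + 4y₃ + y₄] = 0.333333·(49.268) = 16.4227.

16.4227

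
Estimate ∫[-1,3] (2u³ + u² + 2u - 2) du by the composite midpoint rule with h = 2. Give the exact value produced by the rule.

40

h = (3 − (-1))/2 = 2.
Midpoints m₁,…,m₂ = 0, 2.
f(m₁)=-2, f(m₂)=22.
h·[f(m₁) + f(m₂)] = 2·(20) = 40.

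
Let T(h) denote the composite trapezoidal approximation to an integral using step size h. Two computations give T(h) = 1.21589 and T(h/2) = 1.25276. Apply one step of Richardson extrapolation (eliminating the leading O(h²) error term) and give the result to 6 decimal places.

R = (4·T(h/2) − T(h)) / 3 = (4·1.25276 − 1.21589)/3 = (3.79515)/3 = 1.265050.

1.265050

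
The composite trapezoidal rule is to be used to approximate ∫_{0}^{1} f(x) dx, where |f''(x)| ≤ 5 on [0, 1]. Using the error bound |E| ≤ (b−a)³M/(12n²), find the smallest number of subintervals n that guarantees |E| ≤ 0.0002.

46

Need 5/(12n²) ≤ 0.0002.
n² ≥ 5/(12·0.0002) = 2083.33 ⇒ n ≥ 45.6435, so the smallest n is 46.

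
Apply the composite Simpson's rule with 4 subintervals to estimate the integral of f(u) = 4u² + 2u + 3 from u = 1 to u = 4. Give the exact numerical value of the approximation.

108

h = (4 − 1)/4 = 0.75.
Nodes u₀,…,u₄ = 1, 1.75, 2.5, 3.25, 4.
f(u) = 4u² + 2u + 3: f₀=9, f₁=18.75, f₂=33, f₃=51.75, f₄=75.
(h/3)·[f₀ + 4f₁ + 2f₂ + 4f₃ + f₄] = 0.25·(432) = 108.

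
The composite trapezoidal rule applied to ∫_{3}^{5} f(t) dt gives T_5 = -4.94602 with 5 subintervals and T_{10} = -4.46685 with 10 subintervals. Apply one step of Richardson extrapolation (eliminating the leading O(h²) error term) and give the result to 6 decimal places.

R = (4·T_{10} − T_5) / 3 = (4·(-4.46685) − (-4.94602))/3 = (-12.92138)/3 = -4.307127.

-4.307127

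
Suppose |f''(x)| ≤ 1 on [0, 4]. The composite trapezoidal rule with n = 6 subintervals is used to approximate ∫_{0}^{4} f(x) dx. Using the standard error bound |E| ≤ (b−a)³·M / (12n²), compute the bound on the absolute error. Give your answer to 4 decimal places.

0.1481

|E| ≤ (4)³·1 / (12·6²) = 64/432 = 0.1481.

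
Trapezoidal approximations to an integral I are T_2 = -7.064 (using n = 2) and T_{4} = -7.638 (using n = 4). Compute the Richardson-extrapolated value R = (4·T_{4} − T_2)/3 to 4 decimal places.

R = (4·T_{4} − T_2) / 3 = (4·(-7.638) − (-7.064))/3 = (-23.488)/3 = -7.8293.

-7.8293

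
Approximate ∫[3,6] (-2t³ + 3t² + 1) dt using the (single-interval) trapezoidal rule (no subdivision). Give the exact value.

T = (b−a)/2 · [f(3) + f(6)] = 1.5·[(-26) + (-323)] = -523.5.

-523.5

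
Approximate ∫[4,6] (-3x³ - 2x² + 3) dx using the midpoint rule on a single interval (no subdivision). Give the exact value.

M = (b−a)·f(5) = 2·(-422) = -844.

-844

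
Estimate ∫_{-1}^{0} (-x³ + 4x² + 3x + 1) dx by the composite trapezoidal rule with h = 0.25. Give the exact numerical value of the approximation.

1.140625

h = (0 − (-1))/4 = 0.25.
Nodes x₀,…,x₄ = -1, -0.75, -0.5, -0.25, 0.
f(x) = -x³ + 4x² + 3x + 1: f₀=3, f₁=1.421875, f₂=0.625, f₃=0.515625, f₄=1.
(h/2)·[f₀ + 2f₁ + 2f₂ + 2f₃ + f₄] = 0.125·(9.125) = 1.140625.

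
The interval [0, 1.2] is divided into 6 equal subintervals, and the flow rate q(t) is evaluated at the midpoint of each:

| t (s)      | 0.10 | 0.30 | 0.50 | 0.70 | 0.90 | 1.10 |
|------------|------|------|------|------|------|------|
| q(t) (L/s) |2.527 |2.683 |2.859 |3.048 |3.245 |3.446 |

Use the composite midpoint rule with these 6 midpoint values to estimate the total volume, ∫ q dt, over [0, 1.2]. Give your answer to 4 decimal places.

h = 0.2, n = 6.
h·[y(m₁) + y(m₂) + y(m₃) + y(m₄) + y(m₅) + y(m₆)] = 0.2·(17.808) = 3.5616.

3.5616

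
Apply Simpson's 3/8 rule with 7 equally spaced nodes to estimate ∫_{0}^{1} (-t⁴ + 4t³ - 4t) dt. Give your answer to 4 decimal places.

h = (1 − 0)/6 = 0.166667.
Nodes t₀,…,t₆ = 0, 0.166667, 0.333333, 0.5, 0.666667, 0.833333, 1.
f(t) = -t⁴ + 4t³ - 4t: f₀=0, f₁=-0.648920, f₂=-1.197531, f₃=-1.5625, f₄=-1.679012, f₅=-1.500772, f₆=-1.
(3h/8)·[f₀ + 3f₁ + 3f₂ + 2f₃ + 3f₄ + 3f₅ + f₆] = 0.0625·(-19.203704) = -1.2002.

-1.2002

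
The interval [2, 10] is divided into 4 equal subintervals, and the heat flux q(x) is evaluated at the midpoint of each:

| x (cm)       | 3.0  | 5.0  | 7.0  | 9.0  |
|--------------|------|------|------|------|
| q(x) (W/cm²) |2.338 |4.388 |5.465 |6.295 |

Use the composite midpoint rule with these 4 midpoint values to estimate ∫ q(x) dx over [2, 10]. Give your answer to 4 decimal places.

36.9720

h = 2, n = 4.
h·[y(m₁) + y(m₂) + y(m₃) + y(m₄)] = 2·(18.486) = 36.9720.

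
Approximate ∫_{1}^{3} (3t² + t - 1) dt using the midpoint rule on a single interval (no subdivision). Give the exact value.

26

M = (b−a)·f(2) = 2·(13) = 26.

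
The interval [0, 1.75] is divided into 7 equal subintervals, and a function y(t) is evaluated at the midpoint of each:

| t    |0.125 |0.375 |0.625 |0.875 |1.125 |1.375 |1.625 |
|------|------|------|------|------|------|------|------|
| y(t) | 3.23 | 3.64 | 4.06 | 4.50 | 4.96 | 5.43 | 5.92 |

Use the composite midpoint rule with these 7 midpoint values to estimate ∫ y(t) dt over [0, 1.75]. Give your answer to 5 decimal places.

h = 0.25, n = 7.
h·[y(m₁) + y(m₂) + y(m₃) + y(m₄) + y(m₅) + y(m₆) + y(m₇)] = 0.25·(31.74) = 7.93500.

7.93500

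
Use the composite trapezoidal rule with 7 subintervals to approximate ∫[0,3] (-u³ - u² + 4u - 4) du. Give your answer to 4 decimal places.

h = (3 − 0)/7 = 0.428571.
Nodes u₀,…,u₇ = 0, 0.428571, 0.857143, 1.285714, 1.714286, 2.142857, 2.571429, 3.
f(u) = -u³ - u² + 4u - 4: f₀=-4, f₁=-2.548105, f₂=-1.935860, f₃=-2.635569, f₄=-5.119534, f₅=-9.860058, f₆=-17.329446, f₇=-28.
(h/2)·[f₀ + 2f₁ + 2f₂ + 2f₃ + 2f₄ + 2f₅ + 2f₆ + f₇] = 0.214286·(-110.857143) = -23.7551.

-23.7551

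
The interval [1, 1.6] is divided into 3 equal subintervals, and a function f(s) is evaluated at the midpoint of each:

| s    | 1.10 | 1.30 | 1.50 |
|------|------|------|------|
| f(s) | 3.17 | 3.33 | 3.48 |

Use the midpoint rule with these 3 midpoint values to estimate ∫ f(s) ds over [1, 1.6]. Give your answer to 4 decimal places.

h = 0.2, n = 3.
h·[y(m₁) + y(m₂) + y(m₃)] = 0.2·(9.98) = 1.9960.

1.9960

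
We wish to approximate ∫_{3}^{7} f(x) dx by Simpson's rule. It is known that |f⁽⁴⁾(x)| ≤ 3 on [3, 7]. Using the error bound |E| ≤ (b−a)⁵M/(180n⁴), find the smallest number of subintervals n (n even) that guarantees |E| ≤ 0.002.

Need 3072/(180n⁴) ≤ 0.002.
n⁴ ≥ 3072/(180·0.002) = 8533.33 ⇒ n ≥ 9.6112, so the smallest even n is 10. (n must be even for Simpson's rule.)

10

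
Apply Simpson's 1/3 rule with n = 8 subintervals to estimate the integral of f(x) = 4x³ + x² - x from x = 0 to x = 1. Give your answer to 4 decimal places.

0.8333

h = (1 − 0)/8 = 0.125.
Nodes x₀,…,x₈ = 0, 0.125, 0.25, 0.375, 0.5, 0.625, 0.75, 0.875, 1.
f(x) = 4x³ + x² - x: f₀=0, f₁=-0.1015625, f₂=-0.125, f₃=-0.0234375, f₄=0.25, f₅=0.7421875, f₆=1.5, f₇=2.5703125, f₈=4.
(h/3)·[f₀ + 4f₁ + 2f₂ + 4f₃ + 2f₄ + 4f₅ + 2f₆ + 4f₇ + f₈] = 0.041667·(20) = 0.8333.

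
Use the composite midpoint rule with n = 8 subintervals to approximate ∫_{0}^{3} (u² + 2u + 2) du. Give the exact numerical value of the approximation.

23.96484375

h = (3 − 0)/8 = 0.375.
Midpoints m₁,…,m₈ = 0.1875, 0.5625, 0.9375, 1.3125, 1.6875, 2.0625, 2.4375, 2.8125.
f(m₁)=2.41015625, f(m₂)=3.44140625, f(m₃)=4.75390625, f(m₄)=6.34765625, f(m₅)=8.22265625, f(m₆)=10.37890625, f(m₇)=12.81640625, f(m₈)=15.53515625.
h·[f(m₁) + f(m₂) + f(m₃) + f(m₄) + f(m₅) + f(m₆) + f(m₇) + f(m₈)] = 0.375·(63.90625) = 23.96484375.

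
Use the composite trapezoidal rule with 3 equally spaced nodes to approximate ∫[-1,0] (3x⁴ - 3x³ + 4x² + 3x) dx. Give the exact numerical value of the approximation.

h = (0 − (-1))/2 = 0.5.
Nodes x₀,…,x₂ = -1, -0.5, 0.
f(x) = 3x⁴ - 3x³ + 4x² + 3x: f₀=7, f₁=0.0625, f₂=0.
(h/2)·[f₀ + 2f₁ + f₂] = 0.25·(7.125) = 1.78125.

1.78125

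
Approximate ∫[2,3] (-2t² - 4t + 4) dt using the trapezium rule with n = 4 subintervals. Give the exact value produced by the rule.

h = (3 − 2)/4 = 0.25.
Nodes t₀,…,t₄ = 2, 2.25, 2.5, 2.75, 3.
f(t) = -2t² - 4t + 4: f₀=-12, f₁=-15.125, f₂=-18.5, f₃=-22.125, f₄=-26.
(h/2)·[f₀ + 2f₁ + 2f₂ + 2f₃ + f₄] = 0.125·(-149.5) = -18.6875.

-18.6875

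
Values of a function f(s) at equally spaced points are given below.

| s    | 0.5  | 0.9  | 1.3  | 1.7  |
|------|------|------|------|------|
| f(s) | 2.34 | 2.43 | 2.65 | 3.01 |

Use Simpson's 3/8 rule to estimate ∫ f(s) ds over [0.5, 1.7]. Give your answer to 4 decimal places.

h = 0.4, n = 3.
(3h/8)·[y₀ + 3y₁ + 3y₂ + y₃] = 0.15·(20.59) = 3.0885.

3.0885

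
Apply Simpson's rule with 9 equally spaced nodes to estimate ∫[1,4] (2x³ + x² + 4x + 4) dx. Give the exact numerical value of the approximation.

190.5

h = (4 − 1)/8 = 0.375.
Nodes x₀,…,x₈ = 1, 1.375, 1.75, 2.125, 2.5, 2.875, 3.25, 3.625, 4.
f(x) = 2x³ + x² + 4x + 4: f₀=11, f₁=16.58984375, f₂=24.78125, f₃=36.20703125, f₄=51.5, f₅=71.29296875, f₆=96.21875, f₇=126.91015625, f₈=164.
(h/3)·[f₀ + 4f₁ + 2f₂ + 4f₃ + 2f₄ + 4f₅ + 2f₆ + 4f₇ + f₈] = 0.125·(1524) = 190.5.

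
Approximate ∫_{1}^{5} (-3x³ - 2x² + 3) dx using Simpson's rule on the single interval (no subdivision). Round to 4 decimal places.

S = (b−a)/6 · [f(1) + 4f(3) + f(5)] = 0.666667·[(-2) + 4·(-96) + (-422)] = -538.6667.

-538.6667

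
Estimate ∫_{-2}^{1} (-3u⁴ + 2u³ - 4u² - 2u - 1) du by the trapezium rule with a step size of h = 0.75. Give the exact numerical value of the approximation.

h = (1 − (-2))/4 = 0.75.
Nodes u₀,…,u₄ = -2, -1.25, -0.5, 0.25, 1.
f(u) = -3u⁴ + 2u³ - 4u² - 2u - 1: f₀=-77, f₁=-15.98046875, f₂=-1.4375, f₃=-1.73046875, f₄=-8.
(h/2)·[f₀ + 2f₁ + 2f₂ + 2f₃ + f₄] = 0.375·(-123.296875) = -46.236328125.

-46.236328125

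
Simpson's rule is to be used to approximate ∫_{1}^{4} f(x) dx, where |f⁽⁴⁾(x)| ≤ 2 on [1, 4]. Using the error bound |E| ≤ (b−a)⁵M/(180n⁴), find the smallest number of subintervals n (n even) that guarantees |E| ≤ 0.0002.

Need 486/(180n⁴) ≤ 0.0002.
n⁴ ≥ 486/(180·0.0002) = 13500 ⇒ n ≥ 10.7791, so the smallest even n is 12. (n must be even for Simpson's rule.)

12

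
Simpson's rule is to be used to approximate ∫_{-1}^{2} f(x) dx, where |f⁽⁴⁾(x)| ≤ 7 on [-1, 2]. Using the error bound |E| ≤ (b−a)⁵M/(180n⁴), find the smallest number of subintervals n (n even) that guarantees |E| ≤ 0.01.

6

Need 1701/(180n⁴) ≤ 0.01.
n⁴ ≥ 1701/(180·0.01) = 945 ⇒ n ≥ 5.5444, so the smallest even n is 6. (n must be even for Simpson's rule.)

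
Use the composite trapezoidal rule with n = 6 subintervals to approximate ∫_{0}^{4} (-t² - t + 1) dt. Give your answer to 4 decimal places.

-25.6296

h = (4 − 0)/6 = 0.666667.
Nodes t₀,…,t₆ = 0, 0.666667, 1.333333, 2, 2.666667, 3.333333, 4.
f(t) = -t² - t + 1: f₀=1, f₁=-0.111111, f₂=-2.111111, f₃=-5, f₄=-8.777778, f₅=-13.444444, f₆=-19.
(h/2)·[f₀ + 2f₁ + 2f₂ + 2f₃ + 2f₄ + 2f₅ + f₆] = 0.333333·(-76.888889) = -25.6296.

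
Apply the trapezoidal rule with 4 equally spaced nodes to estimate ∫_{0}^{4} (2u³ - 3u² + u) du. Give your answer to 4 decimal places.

82.6667

h = (4 − 0)/3 = 1.333333.
Nodes u₀,…,u₃ = 0, 1.333333, 2.666667, 4.
f(u) = 2u³ - 3u² + u: f₀=0, f₁=0.740741, f₂=19.259259, f₃=84.
(h/2)·[f₀ + 2f₁ + 2f₂ + f₃] = 0.666667·(124) = 82.6667.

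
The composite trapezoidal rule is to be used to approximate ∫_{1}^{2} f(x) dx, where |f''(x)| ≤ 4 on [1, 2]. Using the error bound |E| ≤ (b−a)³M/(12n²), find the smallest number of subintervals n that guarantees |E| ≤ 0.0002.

Need 4/(12n²) ≤ 0.0002.
n² ≥ 4/(12·0.0002) = 1666.67 ⇒ n ≥ 40.8248, so the smallest n is 41.

41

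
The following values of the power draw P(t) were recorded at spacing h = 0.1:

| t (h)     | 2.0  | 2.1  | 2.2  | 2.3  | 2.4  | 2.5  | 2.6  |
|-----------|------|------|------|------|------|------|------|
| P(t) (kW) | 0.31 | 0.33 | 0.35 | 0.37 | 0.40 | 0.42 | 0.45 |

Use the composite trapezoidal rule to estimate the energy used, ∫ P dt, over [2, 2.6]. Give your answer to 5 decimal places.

h = 0.1, n = 6.
(h/2)·[y₀ + 2y₁ + 2y₂ + 2y₃ + 2y₄ + 2y₅ + y₆] = 0.05·(4.50) = 0.22500.

0.22500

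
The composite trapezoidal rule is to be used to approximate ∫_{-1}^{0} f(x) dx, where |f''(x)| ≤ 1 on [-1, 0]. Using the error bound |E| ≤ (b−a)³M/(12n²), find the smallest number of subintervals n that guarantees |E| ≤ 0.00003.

Need 1/(12n²) ≤ 0.00003.
n² ≥ 1/(12·0.00003) = 2777.78 ⇒ n ≥ 52.7046, so the smallest n is 53.

53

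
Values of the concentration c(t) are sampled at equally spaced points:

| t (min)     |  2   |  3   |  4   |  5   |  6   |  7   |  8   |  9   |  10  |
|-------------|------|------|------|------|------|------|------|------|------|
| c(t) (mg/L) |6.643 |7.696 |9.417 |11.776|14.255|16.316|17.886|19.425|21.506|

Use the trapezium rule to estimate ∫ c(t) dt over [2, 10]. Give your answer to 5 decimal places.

110.84550

h = 1, n = 8.
(h/2)·[y₀ + 2y₁ + 2y₂ + 2y₃ + 2y₄ + 2y₅ + 2y₆ + 2y₇ + y₈] = 0.5·(221.691) = 110.84550.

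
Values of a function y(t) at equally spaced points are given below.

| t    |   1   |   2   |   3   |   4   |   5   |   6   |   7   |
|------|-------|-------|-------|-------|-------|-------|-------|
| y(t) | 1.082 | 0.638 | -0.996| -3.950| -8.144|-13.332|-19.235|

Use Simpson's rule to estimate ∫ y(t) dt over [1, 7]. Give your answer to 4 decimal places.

-34.3363

h = 1, n = 6.
(h/3)·[y₀ + 4y₁ + 2y₂ + 4y₃ + 2y₄ + 4y₅ + y₆] = 0.333333·(-103.009) = -34.3363.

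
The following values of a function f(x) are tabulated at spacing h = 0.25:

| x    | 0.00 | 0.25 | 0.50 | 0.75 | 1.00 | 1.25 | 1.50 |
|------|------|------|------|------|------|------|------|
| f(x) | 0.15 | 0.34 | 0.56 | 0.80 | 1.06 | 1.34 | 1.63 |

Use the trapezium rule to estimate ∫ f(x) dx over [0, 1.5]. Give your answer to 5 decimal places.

h = 0.25, n = 6.
(h/2)·[y₀ + 2y₁ + 2y₂ + 2y₃ + 2y₄ + 2y₅ + y₆] = 0.125·(9.98) = 1.24750.

1.24750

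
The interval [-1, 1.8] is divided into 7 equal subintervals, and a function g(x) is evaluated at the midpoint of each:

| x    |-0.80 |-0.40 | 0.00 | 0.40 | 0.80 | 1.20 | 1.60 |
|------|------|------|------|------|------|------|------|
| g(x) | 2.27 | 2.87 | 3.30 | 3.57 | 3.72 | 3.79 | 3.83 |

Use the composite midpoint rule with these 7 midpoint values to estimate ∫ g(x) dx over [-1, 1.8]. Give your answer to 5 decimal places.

9.34000

h = 0.4, n = 7.
h·[y(m₁) + y(m₂) + y(m₃) + y(m₄) + y(m₅) + y(m₆) + y(m₇)] = 0.4·(23.35) = 9.34000.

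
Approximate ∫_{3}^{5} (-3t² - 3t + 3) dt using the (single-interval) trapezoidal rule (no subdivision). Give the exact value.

-120

T = (b−a)/2 · [f(3) + f(5)] = 1·[(-33) + (-87)] = -120.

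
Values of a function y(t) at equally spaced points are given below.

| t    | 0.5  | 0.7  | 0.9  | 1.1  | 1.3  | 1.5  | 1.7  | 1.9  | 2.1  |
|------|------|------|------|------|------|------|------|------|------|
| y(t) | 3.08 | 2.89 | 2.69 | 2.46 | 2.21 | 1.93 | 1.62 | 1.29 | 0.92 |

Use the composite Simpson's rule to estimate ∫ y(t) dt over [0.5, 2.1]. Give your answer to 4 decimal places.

3.4213

h = 0.2, n = 8.
(h/3)·[y₀ + 4y₁ + 2y₂ + 4y₃ + 2y₄ + 4y₅ + 2y₆ + 4y₇ + y₈] = 0.066667·(51.32) = 3.4213.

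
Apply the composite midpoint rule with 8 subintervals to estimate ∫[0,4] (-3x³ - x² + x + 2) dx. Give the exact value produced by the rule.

h = (4 − 0)/8 = 0.5.
Midpoints m₁,…,m₈ = 0.25, 0.75, 1.25, 1.75, 2.25, 2.75, 3.25, 3.75.
f(m₁)=2.140625, f(m₂)=0.921875, f(m₃)=-4.171875, f(m₄)=-15.390625, f(m₅)=-34.984375, f(m₆)=-65.203125, f(m₇)=-108.296875, f(m₈)=-166.515625.
h·[f(m₁) + f(m₂) + f(m₃) + f(m₄) + f(m₅) + f(m₆) + f(m₇) + f(m₈)] = 0.5·(-391.5) = -195.75.

-195.75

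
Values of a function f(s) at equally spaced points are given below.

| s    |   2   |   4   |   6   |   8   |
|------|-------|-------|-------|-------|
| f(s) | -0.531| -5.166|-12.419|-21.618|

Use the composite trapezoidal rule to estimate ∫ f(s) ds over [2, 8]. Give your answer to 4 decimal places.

h = 2, n = 3.
(h/2)·[y₀ + 2y₁ + 2y₂ + y₃] = 1·(-57.319) = -57.3190.

-57.3190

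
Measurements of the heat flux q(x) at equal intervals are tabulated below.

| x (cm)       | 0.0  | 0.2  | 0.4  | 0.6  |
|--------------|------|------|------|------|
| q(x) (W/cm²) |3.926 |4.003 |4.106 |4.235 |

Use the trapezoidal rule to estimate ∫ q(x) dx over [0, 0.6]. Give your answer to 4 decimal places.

h = 0.2, n = 3.
(h/2)·[y₀ + 2y₁ + 2y₂ + y₃] = 0.1·(24.379) = 2.4379.

2.4379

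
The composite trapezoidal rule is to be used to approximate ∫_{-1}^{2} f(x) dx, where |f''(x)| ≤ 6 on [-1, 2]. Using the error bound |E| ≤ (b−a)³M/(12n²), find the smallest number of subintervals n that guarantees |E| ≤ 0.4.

6

Need 162/(12n²) ≤ 0.4.
n² ≥ 162/(12·0.4) = 33.75 ⇒ n ≥ 5.8095, so the smallest n is 6.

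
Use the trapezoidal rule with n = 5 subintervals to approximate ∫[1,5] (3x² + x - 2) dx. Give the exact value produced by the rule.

129.28

h = (5 − 1)/5 = 0.8.
Nodes x₀,…,x₅ = 1, 1.8, 2.6, 3.4, 4.2, 5.
f(x) = 3x² + x - 2: f₀=2, f₁=9.52, f₂=20.88, f₃=36.08, f₄=55.12, f₅=78.
(h/2)·[f₀ + 2f₁ + 2f₂ + 2f₃ + 2f₄ + f₅] = 0.4·(323.2) = 129.28.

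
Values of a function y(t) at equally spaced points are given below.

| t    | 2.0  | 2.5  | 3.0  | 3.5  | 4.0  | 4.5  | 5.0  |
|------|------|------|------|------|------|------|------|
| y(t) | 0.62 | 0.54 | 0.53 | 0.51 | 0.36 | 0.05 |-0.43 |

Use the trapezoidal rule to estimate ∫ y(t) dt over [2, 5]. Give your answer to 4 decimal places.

1.0425

h = 0.5, n = 6.
(h/2)·[y₀ + 2y₁ + 2y₂ + 2y₃ + 2y₄ + 2y₅ + y₆] = 0.25·(4.17) = 1.0425.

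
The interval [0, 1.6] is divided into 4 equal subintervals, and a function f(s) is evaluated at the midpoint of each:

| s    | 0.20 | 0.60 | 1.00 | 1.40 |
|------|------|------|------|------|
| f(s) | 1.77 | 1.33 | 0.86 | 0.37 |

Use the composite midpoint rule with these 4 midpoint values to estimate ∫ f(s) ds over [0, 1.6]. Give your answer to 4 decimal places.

1.7320

h = 0.4, n = 4.
h·[y(m₁) + y(m₂) + y(m₃) + y(m₄)] = 0.4·(4.33) = 1.7320.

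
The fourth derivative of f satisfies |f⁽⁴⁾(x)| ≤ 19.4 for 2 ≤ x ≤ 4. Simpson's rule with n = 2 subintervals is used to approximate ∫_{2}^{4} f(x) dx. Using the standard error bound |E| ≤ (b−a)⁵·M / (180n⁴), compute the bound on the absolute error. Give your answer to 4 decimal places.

|E| ≤ (2)⁵·19.4 / (180·2⁴) = 620.8/2880 = 0.2156.

0.2156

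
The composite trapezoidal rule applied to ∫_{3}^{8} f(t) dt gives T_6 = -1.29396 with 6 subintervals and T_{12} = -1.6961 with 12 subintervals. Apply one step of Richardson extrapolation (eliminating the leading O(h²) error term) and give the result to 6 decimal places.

R = (4·T_{12} − T_6) / 3 = (4·(-1.6961) − (-1.29396))/3 = (-5.49044)/3 = -1.830147.

-1.830147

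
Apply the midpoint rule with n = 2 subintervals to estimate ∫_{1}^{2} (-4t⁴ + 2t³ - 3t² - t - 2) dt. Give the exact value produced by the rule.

h = (2 − 1)/2 = 0.5.
Midpoints m₁,…,m₂ = 1.25, 1.75.
f(m₁)=-13.796875, f(m₂)=-39.734375.
h·[f(m₁) + f(m₂)] = 0.5·(-53.53125) = -26.765625.

-26.765625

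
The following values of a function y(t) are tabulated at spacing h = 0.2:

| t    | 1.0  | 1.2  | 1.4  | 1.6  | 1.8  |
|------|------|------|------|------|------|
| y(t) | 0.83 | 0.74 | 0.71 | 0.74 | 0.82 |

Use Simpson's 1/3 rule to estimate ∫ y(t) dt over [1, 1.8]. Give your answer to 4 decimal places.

0.5993

h = 0.2, n = 4.
(h/3)·[y₀ + 4y₁ + 2y₂ + 4y₃ + y₄] = 0.066667·(8.99) = 0.5993.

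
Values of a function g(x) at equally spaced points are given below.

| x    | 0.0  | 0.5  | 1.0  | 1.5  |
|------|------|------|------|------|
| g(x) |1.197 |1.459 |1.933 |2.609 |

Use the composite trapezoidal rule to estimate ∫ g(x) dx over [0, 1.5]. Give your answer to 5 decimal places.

2.64750

h = 0.5, n = 3.
(h/2)·[y₀ + 2y₁ + 2y₂ + y₃] = 0.25·(10.590) = 2.64750.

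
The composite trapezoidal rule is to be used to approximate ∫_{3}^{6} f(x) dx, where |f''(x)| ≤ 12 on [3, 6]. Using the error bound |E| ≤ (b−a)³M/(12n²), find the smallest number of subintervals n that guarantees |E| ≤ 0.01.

52

Need 324/(12n²) ≤ 0.01.
n² ≥ 324/(12·0.01) = 2700 ⇒ n ≥ 51.9615, so the smallest n is 52.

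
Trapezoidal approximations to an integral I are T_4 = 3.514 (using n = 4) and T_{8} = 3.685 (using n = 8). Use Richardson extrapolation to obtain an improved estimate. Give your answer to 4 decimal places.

3.7420

R = (4·T_{8} − T_4) / 3 = (4·3.685 − 3.514)/3 = (11.226)/3 = 3.7420.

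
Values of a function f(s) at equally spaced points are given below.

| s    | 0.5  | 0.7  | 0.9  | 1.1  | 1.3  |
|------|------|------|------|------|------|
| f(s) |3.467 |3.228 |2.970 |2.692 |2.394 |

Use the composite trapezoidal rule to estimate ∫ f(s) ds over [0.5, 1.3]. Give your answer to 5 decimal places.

2.36410

h = 0.2, n = 4.
(h/2)·[y₀ + 2y₁ + 2y₂ + 2y₃ + y₄] = 0.1·(23.641) = 2.36410.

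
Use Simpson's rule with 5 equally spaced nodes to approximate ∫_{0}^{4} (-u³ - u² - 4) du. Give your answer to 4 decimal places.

h = (4 − 0)/4 = 1.
Nodes u₀,…,u₄ = 0, 1, 2, 3, 4.
f(u) = -u³ - u² - 4: f₀=-4, f₁=-6, f₂=-16, f₃=-40, f₄=-84.
(h/3)·[f₀ + 4f₁ + 2f₂ + 4f₃ + f₄] = 0.333333·(-304) = -101.3333.

-101.3333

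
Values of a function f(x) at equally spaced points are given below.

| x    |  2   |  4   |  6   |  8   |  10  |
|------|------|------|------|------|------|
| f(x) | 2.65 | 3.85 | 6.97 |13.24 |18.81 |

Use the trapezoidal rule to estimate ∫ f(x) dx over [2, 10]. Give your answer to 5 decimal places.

h = 2, n = 4.
(h/2)·[y₀ + 2y₁ + 2y₂ + 2y₃ + y₄] = 1·(69.58) = 69.58000.

69.58000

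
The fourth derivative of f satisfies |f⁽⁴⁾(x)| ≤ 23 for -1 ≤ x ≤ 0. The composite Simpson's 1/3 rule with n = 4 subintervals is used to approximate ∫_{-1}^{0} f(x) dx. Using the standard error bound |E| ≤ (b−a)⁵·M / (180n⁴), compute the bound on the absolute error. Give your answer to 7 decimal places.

0.0004991

|E| ≤ (1)⁵·23 / (180·4⁴) = 23/46080 = 0.0004991.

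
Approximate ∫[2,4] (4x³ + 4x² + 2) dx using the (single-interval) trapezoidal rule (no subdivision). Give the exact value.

T = (b−a)/2 · [f(2) + f(4)] = 1·[50 + 322] = 372.

372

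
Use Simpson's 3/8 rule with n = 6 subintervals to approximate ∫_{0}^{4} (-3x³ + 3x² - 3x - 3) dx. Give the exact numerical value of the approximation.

h = (4 − 0)/6 = 0.666667.
Nodes x₀,…,x₆ = 0, 0.666667, 1.333333, 2, 2.666667, 3.333333, 4.
f(x) = -3x³ + 3x² - 3x - 3: f₀=-3, f₁=-4.555556, f₂=-8.777778, f₃=-21, f₄=-46.555556, f₅=-90.777778, f₆=-159.
(3h/8)·[f₀ + 3f₁ + 3f₂ + 2f₃ + 3f₄ + 3f₅ + f₆] = 0.25·(-656) = -164.

-164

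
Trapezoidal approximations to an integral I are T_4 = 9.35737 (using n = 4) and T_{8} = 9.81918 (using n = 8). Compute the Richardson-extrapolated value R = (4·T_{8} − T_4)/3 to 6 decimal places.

9.973117

R = (4·T_{8} − T_4) / 3 = (4·9.81918 − 9.35737)/3 = (29.91935)/3 = 9.973117.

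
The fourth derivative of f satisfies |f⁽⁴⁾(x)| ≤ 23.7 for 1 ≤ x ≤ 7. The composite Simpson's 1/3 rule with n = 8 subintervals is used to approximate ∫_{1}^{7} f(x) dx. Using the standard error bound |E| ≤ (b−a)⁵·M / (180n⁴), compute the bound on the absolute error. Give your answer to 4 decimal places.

|E| ≤ (6)⁵·23.7 / (180·8⁴) = 184291.2/737280 = 0.2500.

0.2500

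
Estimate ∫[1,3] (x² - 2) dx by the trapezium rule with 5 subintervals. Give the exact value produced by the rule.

4.72

h = (3 − 1)/5 = 0.4.
Nodes x₀,…,x₅ = 1, 1.4, 1.8, 2.2, 2.6, 3.
f(x) = x² - 2: f₀=-1, f₁=-0.04, f₂=1.24, f₃=2.84, f₄=4.76, f₅=7.
(h/2)·[f₀ + 2f₁ + 2f₂ + 2f₃ + 2f₄ + f₅] = 0.2·(23.6) = 4.72.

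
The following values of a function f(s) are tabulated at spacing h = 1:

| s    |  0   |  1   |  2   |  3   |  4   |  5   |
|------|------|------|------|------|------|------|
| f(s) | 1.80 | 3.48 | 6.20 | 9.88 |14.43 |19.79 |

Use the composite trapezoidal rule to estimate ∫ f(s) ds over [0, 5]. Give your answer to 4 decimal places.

44.7850

h = 1, n = 5.
(h/2)·[y₀ + 2y₁ + 2y₂ + 2y₃ + 2y₄ + y₅] = 0.5·(89.57) = 44.7850.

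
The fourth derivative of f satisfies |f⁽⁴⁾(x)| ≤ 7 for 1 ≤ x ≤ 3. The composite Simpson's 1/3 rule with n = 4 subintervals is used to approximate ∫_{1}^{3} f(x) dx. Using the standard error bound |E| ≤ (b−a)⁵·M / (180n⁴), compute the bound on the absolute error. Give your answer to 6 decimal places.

0.004861

|E| ≤ (2)⁵·7 / (180·4⁴) = 224/46080 = 0.004861.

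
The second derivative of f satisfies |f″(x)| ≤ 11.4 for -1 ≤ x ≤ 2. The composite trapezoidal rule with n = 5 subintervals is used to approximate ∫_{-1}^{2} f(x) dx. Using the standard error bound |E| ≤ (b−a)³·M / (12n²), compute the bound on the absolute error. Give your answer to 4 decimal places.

|E| ≤ (3)³·11.4 / (12·5²) = 307.8/300 = 1.0260.

1.0260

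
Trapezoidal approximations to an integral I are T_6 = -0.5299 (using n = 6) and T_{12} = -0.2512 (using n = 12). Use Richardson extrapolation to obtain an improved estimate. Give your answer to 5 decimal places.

R = (4·T_{12} − T_6) / 3 = (4·(-0.2512) − (-0.5299))/3 = (-0.4749)/3 = -0.15830.

-0.15830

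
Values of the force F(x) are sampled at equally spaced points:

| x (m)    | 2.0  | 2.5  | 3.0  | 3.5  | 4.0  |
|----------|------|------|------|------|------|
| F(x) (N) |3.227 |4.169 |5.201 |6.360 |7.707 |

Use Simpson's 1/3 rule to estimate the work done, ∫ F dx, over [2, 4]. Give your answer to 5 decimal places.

h = 0.5, n = 4.
(h/3)·[y₀ + 4y₁ + 2y₂ + 4y₃ + y₄] = 0.166667·(63.452) = 10.57533.

10.57533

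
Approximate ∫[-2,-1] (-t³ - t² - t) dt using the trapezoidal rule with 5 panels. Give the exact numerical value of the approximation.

h = (-1 − (-2))/5 = 0.2.
Nodes t₀,…,t₅ = -2, -1.8, -1.6, -1.4, -1.2, -1.
f(t) = -t³ - t² - t: f₀=6, f₁=4.392, f₂=3.136, f₃=2.184, f₄=1.488, f₅=1.
(h/2)·[f₀ + 2f₁ + 2f₂ + 2f₃ + 2f₄ + f₅] = 0.1·(29.4) = 2.94.

2.94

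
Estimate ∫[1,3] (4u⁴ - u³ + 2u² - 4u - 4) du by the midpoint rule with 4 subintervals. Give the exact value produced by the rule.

h = (3 − 1)/4 = 0.5.
Midpoints m₁,…,m₄ = 1.25, 1.75, 2.25, 2.75.
f(m₁)=1.9375, f(m₂)=27.28125, f(m₃)=88.25, f(m₄)=208.09375.
h·[f(m₁) + f(m₂) + f(m₃) + f(m₄)] = 0.5·(325.5625) = 162.78125.

162.78125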